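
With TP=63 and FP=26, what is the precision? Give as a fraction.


Precision = TP / (TP + FP) = 63 / 89 = 63/89.

63/89


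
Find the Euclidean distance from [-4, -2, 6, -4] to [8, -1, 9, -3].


d = sqrt(sum of squared differences). (-4-8)^2=144, (-2--1)^2=1, (6-9)^2=9, (-4--3)^2=1. Sum = 155.

sqrt(155)


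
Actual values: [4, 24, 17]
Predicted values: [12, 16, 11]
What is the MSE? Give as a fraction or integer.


MSE = (1/3) * ((4-12)^2=64 + (24-16)^2=64 + (17-11)^2=36). Sum = 164. MSE = 164/3.

164/3


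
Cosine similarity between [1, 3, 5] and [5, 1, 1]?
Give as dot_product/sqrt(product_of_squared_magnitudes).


dot = 13. |a|^2 = 35, |b|^2 = 27. cos = 13/sqrt(945).

13/sqrt(945)


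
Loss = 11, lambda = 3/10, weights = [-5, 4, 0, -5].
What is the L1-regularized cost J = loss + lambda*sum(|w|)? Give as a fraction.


L1 norm = sum(|w|) = 14. J = 11 + 3/10 * 14 = 76/5.

76/5


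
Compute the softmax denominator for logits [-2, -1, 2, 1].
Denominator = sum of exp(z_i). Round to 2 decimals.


Denom = e^-2=0.1353 + e^-1=0.3679 + e^2=7.3891 + e^1=2.7183. Sum = 10.6106, which rounds to 10.61.

10.61


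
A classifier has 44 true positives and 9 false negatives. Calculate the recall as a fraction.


Recall = TP / (TP + FN) = 44 / 53 = 44/53.

44/53


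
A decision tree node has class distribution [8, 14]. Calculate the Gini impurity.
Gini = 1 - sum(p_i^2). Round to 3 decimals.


Total = 22. Proportions: 8/22, 14/22. sum(p_i^2) = 0.5372. Gini = 1 - 0.5372 = 0.4628, which rounds to 0.463.

0.463


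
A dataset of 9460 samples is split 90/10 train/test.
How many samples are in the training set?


Test set = 9460 * 10% = 946. Training set = 9460 - 946 = 8514.

8514


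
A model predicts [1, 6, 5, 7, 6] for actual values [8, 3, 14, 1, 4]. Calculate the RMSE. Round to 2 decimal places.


MSE = 35.8000. RMSE = sqrt(35.8000) = 5.98.

5.98


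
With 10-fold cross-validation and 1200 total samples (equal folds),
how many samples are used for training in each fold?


Each validation fold has 1200/10 = 120 samples. Training set = 1200 - 120 = 1080.

1080


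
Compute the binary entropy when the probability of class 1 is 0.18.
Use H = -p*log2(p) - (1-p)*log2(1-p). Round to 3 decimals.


H = -0.18*log2(0.18) - 0.82*log2(0.82) = 0.680.

0.680


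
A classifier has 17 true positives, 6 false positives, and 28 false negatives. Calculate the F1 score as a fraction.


Precision = 17/23 = 17/23. Recall = 17/45 = 17/45. F1 = 2*P*R/(P+R) = 1/2.

1/2


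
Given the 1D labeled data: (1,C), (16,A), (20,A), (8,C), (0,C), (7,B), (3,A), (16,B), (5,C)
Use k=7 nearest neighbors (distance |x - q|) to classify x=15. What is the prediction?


Distances: |1-15|=14, |16-15|=1, |20-15|=5, |8-15|=7, |0-15|=15, |7-15|=8, |3-15|=12, |16-15|=1, |5-15|=10. 7 nearest: (16,A), (16,B), (20,A), (8,C), (7,B), (5,C), (3,A). Counts: {'A': 3, 'B': 2, 'C': 2}. Majority class: A.

A


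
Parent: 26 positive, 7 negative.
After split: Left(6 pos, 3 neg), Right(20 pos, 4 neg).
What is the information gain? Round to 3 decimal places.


H(parent) = 0.7455. H(left) = 0.9183, H(right) = 0.6500. Weighted = (9/33)*0.9183 + (24/33)*0.6500 = 0.7232. IG = 0.7455 - 0.7232 = 0.0223, which rounds to 0.022.

0.022


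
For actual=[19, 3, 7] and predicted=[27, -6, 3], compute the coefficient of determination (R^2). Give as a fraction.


Mean(y) = 29/3. SS_res = 161. SS_tot = 416/3. R^2 = 1 - 161/(416/3) = -67/416.

-67/416


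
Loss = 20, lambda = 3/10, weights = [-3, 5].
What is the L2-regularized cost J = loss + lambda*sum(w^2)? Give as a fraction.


L2 sq norm = sum(w^2) = 34. J = 20 + 3/10 * 34 = 151/5.

151/5


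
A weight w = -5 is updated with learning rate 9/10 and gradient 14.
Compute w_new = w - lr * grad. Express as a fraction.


w_new = -5 - 9/10 * 14 = -5 - 63/5 = -88/5.

-88/5


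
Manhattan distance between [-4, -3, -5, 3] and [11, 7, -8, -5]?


d = sum of absolute differences: |-4-11|=15 + |-3-7|=10 + |-5--8|=3 + |3--5|=8 = 36.

36


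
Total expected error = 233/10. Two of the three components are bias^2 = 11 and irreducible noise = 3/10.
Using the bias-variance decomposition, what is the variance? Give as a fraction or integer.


Total error = bias^2 + variance + irreducible noise. So variance = 233/10 - 11 - 3/10 = 12.

12


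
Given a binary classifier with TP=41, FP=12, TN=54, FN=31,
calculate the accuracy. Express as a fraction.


Accuracy = (TP + TN) / (TP + TN + FP + FN) = (41 + 54) / 138 = 95/138.

95/138


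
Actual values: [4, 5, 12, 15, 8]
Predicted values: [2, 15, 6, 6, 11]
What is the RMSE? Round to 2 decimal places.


MSE = 46.0000. RMSE = sqrt(46.0000) = 6.78.

6.78


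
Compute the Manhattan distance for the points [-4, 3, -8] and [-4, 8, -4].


d = sum of absolute differences: |-4--4|=0 + |3-8|=5 + |-8--4|=4 = 9.

9


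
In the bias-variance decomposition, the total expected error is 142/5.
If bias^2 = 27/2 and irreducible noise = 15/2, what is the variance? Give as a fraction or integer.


Total error = bias^2 + variance + irreducible noise. So variance = 142/5 - 27/2 - 15/2 = 37/5.

37/5


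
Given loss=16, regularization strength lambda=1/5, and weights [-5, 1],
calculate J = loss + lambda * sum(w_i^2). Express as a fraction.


L2 sq norm = sum(w^2) = 26. J = 16 + 1/5 * 26 = 106/5.

106/5


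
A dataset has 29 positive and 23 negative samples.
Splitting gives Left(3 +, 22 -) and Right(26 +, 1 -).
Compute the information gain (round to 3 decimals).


H(parent) = 0.9904. H(left) = 0.5294, H(right) = 0.2285. Weighted = (25/52)*0.5294 + (27/52)*0.2285 = 0.3732. IG = 0.9904 - 0.3732 = 0.6172, which rounds to 0.617.

0.617


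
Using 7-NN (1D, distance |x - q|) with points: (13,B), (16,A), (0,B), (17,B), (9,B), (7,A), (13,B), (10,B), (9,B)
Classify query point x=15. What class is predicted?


Distances: |13-15|=2, |16-15|=1, |0-15|=15, |17-15|=2, |9-15|=6, |7-15|=8, |13-15|=2, |10-15|=5, |9-15|=6. 7 nearest: (16,A), (13,B), (17,B), (13,B), (10,B), (9,B), (9,B). Counts: {'A': 1, 'B': 6}. Majority class: B.

B


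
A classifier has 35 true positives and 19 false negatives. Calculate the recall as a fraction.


Recall = TP / (TP + FN) = 35 / 54 = 35/54.

35/54


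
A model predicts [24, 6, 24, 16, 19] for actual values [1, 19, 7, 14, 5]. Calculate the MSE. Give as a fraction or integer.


MSE = (1/5) * ((1-24)^2=529 + (19-6)^2=169 + (7-24)^2=289 + (14-16)^2=4 + (5-19)^2=196). Sum = 1187. MSE = 1187/5.

1187/5


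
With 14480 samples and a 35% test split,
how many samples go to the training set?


Test set = 14480 * 35% = 5068. Training set = 14480 - 5068 = 9412.

9412


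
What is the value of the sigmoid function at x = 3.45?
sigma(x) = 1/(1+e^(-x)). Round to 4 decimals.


sigma(3.45) = 1/(1+e^(-3.45)) = 1/(1+0.031746) = 1/1.031746 = 0.9692.

0.9692


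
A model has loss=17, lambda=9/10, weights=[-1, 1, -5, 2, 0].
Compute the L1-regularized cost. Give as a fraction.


L1 norm = sum(|w|) = 9. J = 17 + 9/10 * 9 = 251/10.

251/10


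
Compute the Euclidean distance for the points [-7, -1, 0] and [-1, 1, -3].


d = sqrt(sum of squared differences). (-7--1)^2=36, (-1-1)^2=4, (0--3)^2=9. Sum = 49.

7


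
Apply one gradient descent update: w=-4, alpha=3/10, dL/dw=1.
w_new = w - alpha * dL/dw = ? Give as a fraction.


w_new = -4 - 3/10 * 1 = -4 - 3/10 = -43/10.

-43/10


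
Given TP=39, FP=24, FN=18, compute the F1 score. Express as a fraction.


Precision = 39/63 = 13/21. Recall = 39/57 = 13/19. F1 = 2*P*R/(P+R) = 13/20.

13/20


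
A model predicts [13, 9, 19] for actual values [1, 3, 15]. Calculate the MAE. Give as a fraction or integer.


MAE = (1/3) * (|1-13|=12 + |3-9|=6 + |15-19|=4). Sum = 22. MAE = 22/3.

22/3


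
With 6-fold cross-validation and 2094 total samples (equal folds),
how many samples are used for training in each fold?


Each validation fold has 2094/6 = 349 samples. Training set = 2094 - 349 = 1745.

1745


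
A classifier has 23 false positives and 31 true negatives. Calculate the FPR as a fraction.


FPR = FP / (FP + TN) = 23 / 54 = 23/54.

23/54


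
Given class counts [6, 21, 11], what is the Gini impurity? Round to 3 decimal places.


Total = 38. Proportions: 6/38, 21/38, 11/38. sum(p_i^2) = 0.4141. Gini = 1 - 0.4141 = 0.5859, which rounds to 0.586.

0.586


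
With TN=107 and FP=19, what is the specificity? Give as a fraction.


Specificity = TN / (TN + FP) = 107 / 126 = 107/126.

107/126


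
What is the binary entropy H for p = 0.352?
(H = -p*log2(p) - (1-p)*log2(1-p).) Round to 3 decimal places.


H = -0.352*log2(0.352) - 0.648*log2(0.648) = 0.936.

0.936


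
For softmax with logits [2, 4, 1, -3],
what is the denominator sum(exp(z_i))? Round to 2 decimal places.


Denom = e^2=7.3891 + e^4=54.5982 + e^1=2.7183 + e^-3=0.0498. Sum = 64.7554, which rounds to 64.76.

64.76


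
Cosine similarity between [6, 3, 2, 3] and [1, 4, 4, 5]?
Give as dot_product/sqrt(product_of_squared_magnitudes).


dot = 41. |a|^2 = 58, |b|^2 = 58. cos = 41/sqrt(3364).

41/sqrt(3364)


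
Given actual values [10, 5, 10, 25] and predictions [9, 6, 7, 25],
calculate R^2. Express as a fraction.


Mean(y) = 25/2. SS_res = 11. SS_tot = 225. R^2 = 1 - 11/(225) = 214/225.

214/225


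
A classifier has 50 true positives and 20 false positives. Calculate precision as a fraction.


Precision = TP / (TP + FP) = 50 / 70 = 5/7.

5/7


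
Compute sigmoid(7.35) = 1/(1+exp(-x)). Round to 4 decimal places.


sigma(7.35) = 1/(1+e^(-7.35)) = 1/(1+0.000643) = 1/1.000643 = 0.9994.

0.9994


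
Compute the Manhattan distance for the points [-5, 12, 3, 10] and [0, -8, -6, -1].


d = sum of absolute differences: |-5-0|=5 + |12--8|=20 + |3--6|=9 + |10--1|=11 = 45.

45


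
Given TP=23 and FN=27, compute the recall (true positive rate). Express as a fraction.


Recall = TP / (TP + FN) = 23 / 50 = 23/50.

23/50


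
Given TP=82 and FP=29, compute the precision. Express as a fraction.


Precision = TP / (TP + FP) = 82 / 111 = 82/111.

82/111


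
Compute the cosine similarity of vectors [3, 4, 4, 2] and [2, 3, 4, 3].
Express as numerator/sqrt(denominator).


dot = 40. |a|^2 = 45, |b|^2 = 38. cos = 40/sqrt(1710).

40/sqrt(1710)


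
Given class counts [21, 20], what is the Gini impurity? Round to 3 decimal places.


Total = 41. Proportions: 21/41, 20/41. sum(p_i^2) = 0.5003. Gini = 1 - 0.5003 = 0.4997, which rounds to 0.500.

0.500


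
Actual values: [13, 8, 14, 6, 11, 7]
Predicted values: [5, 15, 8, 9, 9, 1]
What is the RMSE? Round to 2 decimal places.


MSE = 33.0000. RMSE = sqrt(33.0000) = 5.74.

5.74


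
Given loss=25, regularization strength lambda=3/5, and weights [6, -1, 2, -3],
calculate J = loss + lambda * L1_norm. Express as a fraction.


L1 norm = sum(|w|) = 12. J = 25 + 3/5 * 12 = 161/5.

161/5


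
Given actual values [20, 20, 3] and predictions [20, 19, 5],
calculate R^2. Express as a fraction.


Mean(y) = 43/3. SS_res = 5. SS_tot = 578/3. R^2 = 1 - 5/(578/3) = 563/578.

563/578


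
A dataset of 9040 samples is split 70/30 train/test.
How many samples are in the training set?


Test set = 9040 * 30% = 2712. Training set = 9040 - 2712 = 6328.

6328


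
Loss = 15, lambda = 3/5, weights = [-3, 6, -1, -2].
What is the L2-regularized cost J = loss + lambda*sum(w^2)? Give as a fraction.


L2 sq norm = sum(w^2) = 50. J = 15 + 3/5 * 50 = 45.

45


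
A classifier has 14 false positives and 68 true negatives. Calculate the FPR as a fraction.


FPR = FP / (FP + TN) = 14 / 82 = 7/41.

7/41


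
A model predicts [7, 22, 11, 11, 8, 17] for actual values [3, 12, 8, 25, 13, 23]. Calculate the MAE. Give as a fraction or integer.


MAE = (1/6) * (|3-7|=4 + |12-22|=10 + |8-11|=3 + |25-11|=14 + |13-8|=5 + |23-17|=6). Sum = 42. MAE = 7.

7


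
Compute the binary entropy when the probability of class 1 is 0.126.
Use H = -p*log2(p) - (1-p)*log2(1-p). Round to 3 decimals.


H = -0.126*log2(0.126) - 0.874*log2(0.874) = 0.546.

0.546


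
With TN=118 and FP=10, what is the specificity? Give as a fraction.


Specificity = TN / (TN + FP) = 118 / 128 = 59/64.

59/64


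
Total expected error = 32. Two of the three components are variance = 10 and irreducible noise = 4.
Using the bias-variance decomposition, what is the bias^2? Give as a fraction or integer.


Total error = bias^2 + variance + irreducible noise. So bias^2 = 32 - 10 - 4 = 18.

18


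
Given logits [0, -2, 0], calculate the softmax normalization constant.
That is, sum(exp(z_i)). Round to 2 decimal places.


Denom = e^0=1.0000 + e^-2=0.1353 + e^0=1.0000. Sum = 2.1353, which rounds to 2.14.

2.14


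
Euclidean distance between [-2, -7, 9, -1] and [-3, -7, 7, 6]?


d = sqrt(sum of squared differences). (-2--3)^2=1, (-7--7)^2=0, (9-7)^2=4, (-1-6)^2=49. Sum = 54.

sqrt(54)


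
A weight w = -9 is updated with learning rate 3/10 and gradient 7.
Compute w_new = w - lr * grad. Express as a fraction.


w_new = -9 - 3/10 * 7 = -9 - 21/10 = -111/10.

-111/10


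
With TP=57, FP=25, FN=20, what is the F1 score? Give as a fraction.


Precision = 57/82 = 57/82. Recall = 57/77 = 57/77. F1 = 2*P*R/(P+R) = 38/53.

38/53


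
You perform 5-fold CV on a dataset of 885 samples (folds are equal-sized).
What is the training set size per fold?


Each validation fold has 885/5 = 177 samples. Training set = 885 - 177 = 708.

708


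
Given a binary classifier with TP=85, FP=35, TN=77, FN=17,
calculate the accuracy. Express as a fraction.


Accuracy = (TP + TN) / (TP + TN + FP + FN) = (85 + 77) / 214 = 81/107.

81/107


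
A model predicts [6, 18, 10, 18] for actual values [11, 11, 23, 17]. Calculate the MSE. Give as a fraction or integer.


MSE = (1/4) * ((11-6)^2=25 + (11-18)^2=49 + (23-10)^2=169 + (17-18)^2=1). Sum = 244. MSE = 61.

61


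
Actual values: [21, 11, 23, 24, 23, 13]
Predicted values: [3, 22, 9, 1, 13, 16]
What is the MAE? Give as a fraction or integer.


MAE = (1/6) * (|21-3|=18 + |11-22|=11 + |23-9|=14 + |24-1|=23 + |23-13|=10 + |13-16|=3). Sum = 79. MAE = 79/6.

79/6


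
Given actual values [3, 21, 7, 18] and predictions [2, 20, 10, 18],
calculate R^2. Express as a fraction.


Mean(y) = 49/4. SS_res = 11. SS_tot = 891/4. R^2 = 1 - 11/(891/4) = 77/81.

77/81


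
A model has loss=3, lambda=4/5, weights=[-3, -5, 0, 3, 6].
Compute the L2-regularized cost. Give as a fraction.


L2 sq norm = sum(w^2) = 79. J = 3 + 4/5 * 79 = 331/5.

331/5


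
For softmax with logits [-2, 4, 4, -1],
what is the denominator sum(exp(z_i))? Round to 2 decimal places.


Denom = e^-2=0.1353 + e^4=54.5982 + e^4=54.5982 + e^-1=0.3679. Sum = 109.6996, which rounds to 109.70.

109.70


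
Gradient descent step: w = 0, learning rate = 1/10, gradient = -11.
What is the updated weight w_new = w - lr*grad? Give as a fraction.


w_new = 0 - 1/10 * -11 = 0 - -11/10 = 11/10.

11/10


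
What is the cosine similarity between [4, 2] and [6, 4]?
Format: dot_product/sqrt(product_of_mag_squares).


dot = 32. |a|^2 = 20, |b|^2 = 52. cos = 32/sqrt(1040).

32/sqrt(1040)


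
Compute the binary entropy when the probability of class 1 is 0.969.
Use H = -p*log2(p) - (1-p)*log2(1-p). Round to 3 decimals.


H = -0.969*log2(0.969) - 0.031*log2(0.031) = 0.199.

0.199


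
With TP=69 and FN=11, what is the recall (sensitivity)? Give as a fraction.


Recall = TP / (TP + FN) = 69 / 80 = 69/80.

69/80


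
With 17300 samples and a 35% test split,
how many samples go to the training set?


Test set = 17300 * 35% = 6055. Training set = 17300 - 6055 = 11245.

11245


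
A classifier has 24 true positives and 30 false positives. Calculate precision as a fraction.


Precision = TP / (TP + FP) = 24 / 54 = 4/9.

4/9


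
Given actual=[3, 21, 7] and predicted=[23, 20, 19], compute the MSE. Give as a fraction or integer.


MSE = (1/3) * ((3-23)^2=400 + (21-20)^2=1 + (7-19)^2=144). Sum = 545. MSE = 545/3.

545/3


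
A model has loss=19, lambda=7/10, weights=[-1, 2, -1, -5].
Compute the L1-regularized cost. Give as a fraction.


L1 norm = sum(|w|) = 9. J = 19 + 7/10 * 9 = 253/10.

253/10


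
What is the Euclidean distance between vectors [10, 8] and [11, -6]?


d = sqrt(sum of squared differences). (10-11)^2=1, (8--6)^2=196. Sum = 197.

sqrt(197)


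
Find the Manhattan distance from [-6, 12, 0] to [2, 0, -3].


d = sum of absolute differences: |-6-2|=8 + |12-0|=12 + |0--3|=3 = 23.

23


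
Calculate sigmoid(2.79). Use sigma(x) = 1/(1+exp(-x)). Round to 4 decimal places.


sigma(2.79) = 1/(1+e^(-2.79)) = 1/(1+0.061421) = 1/1.061421 = 0.9421.

0.9421


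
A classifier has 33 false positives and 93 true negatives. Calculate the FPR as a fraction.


FPR = FP / (FP + TN) = 33 / 126 = 11/42.

11/42


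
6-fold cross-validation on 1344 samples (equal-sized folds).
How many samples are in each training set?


Each validation fold has 1344/6 = 224 samples. Training set = 1344 - 224 = 1120.

1120


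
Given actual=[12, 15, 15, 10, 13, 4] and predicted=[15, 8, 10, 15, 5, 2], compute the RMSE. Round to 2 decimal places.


MSE = 29.3333. RMSE = sqrt(29.3333) = 5.42.

5.42


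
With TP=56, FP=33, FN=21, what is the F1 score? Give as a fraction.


Precision = 56/89 = 56/89. Recall = 56/77 = 8/11. F1 = 2*P*R/(P+R) = 56/83.

56/83


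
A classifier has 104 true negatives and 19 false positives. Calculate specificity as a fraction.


Specificity = TN / (TN + FP) = 104 / 123 = 104/123.

104/123


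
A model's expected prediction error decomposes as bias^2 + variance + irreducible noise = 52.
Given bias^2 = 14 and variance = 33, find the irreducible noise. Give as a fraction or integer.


Total error = bias^2 + variance + irreducible noise. So irreducible noise = 52 - 14 - 33 = 5.

5


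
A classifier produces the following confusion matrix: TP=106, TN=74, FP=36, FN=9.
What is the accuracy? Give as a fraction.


Accuracy = (TP + TN) / (TP + TN + FP + FN) = (106 + 74) / 225 = 4/5.

4/5


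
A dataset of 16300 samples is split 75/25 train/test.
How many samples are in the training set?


Test set = 16300 * 25% = 4075. Training set = 16300 - 4075 = 12225.

12225


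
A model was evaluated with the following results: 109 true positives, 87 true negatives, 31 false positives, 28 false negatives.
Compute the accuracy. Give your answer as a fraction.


Accuracy = (TP + TN) / (TP + TN + FP + FN) = (109 + 87) / 255 = 196/255.

196/255


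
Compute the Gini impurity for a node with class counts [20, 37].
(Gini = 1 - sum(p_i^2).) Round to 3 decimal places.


Total = 57. Proportions: 20/57, 37/57. sum(p_i^2) = 0.5445. Gini = 1 - 0.5445 = 0.4555, which rounds to 0.456.

0.456


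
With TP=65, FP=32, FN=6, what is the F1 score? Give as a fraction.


Precision = 65/97 = 65/97. Recall = 65/71 = 65/71. F1 = 2*P*R/(P+R) = 65/84.

65/84


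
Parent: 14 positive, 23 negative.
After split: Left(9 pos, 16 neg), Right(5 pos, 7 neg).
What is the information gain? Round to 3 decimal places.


H(parent) = 0.9569. H(left) = 0.9427, H(right) = 0.9799. Weighted = (25/37)*0.9427 + (12/37)*0.9799 = 0.9548. IG = 0.9569 - 0.9548 = 0.0021, which rounds to 0.002.

0.002


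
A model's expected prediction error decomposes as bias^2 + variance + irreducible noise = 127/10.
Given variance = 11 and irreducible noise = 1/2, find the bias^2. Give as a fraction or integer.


Total error = bias^2 + variance + irreducible noise. So bias^2 = 127/10 - 11 - 1/2 = 6/5.

6/5


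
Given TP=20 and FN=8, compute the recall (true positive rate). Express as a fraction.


Recall = TP / (TP + FN) = 20 / 28 = 5/7.

5/7


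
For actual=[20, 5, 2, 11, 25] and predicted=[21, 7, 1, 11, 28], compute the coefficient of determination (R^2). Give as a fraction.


Mean(y) = 63/5. SS_res = 15. SS_tot = 1906/5. R^2 = 1 - 15/(1906/5) = 1831/1906.

1831/1906


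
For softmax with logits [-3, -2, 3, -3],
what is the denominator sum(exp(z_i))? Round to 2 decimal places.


Denom = e^-3=0.0498 + e^-2=0.1353 + e^3=20.0855 + e^-3=0.0498. Sum = 20.3204, which rounds to 20.32.

20.32


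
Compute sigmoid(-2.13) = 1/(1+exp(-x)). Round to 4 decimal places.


sigma(-2.13) = 1/(1+e^(2.13)) = 1/(1+8.414867) = 1/9.414867 = 0.1062.

0.1062


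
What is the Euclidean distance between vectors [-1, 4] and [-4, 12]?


d = sqrt(sum of squared differences). (-1--4)^2=9, (4-12)^2=64. Sum = 73.

sqrt(73)


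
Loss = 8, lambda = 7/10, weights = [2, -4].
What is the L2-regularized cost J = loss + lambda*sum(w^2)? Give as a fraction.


L2 sq norm = sum(w^2) = 20. J = 8 + 7/10 * 20 = 22.

22


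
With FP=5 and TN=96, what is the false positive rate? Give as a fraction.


FPR = FP / (FP + TN) = 5 / 101 = 5/101.

5/101


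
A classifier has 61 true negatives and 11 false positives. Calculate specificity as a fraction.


Specificity = TN / (TN + FP) = 61 / 72 = 61/72.

61/72


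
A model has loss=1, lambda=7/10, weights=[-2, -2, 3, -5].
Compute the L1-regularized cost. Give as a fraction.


L1 norm = sum(|w|) = 12. J = 1 + 7/10 * 12 = 47/5.

47/5


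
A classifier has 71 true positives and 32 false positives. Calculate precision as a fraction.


Precision = TP / (TP + FP) = 71 / 103 = 71/103.

71/103


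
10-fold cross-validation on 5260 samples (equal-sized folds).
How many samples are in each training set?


Each validation fold has 5260/10 = 526 samples. Training set = 5260 - 526 = 4734.

4734


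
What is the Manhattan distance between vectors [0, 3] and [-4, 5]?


d = sum of absolute differences: |0--4|=4 + |3-5|=2 = 6.

6


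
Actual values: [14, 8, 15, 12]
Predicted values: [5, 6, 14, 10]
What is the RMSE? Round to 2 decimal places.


MSE = 22.5000. RMSE = sqrt(22.5000) = 4.74.

4.74


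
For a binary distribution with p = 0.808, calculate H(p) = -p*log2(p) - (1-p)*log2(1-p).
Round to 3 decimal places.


H = -0.808*log2(0.808) - 0.192*log2(0.192) = 0.706.

0.706


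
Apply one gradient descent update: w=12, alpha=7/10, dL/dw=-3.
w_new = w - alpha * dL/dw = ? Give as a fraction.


w_new = 12 - 7/10 * -3 = 12 - -21/10 = 141/10.

141/10


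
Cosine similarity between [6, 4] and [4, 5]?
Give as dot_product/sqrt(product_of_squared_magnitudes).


dot = 44. |a|^2 = 52, |b|^2 = 41. cos = 44/sqrt(2132).

44/sqrt(2132)


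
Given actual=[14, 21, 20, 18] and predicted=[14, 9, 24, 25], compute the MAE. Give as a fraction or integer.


MAE = (1/4) * (|14-14|=0 + |21-9|=12 + |20-24|=4 + |18-25|=7). Sum = 23. MAE = 23/4.

23/4


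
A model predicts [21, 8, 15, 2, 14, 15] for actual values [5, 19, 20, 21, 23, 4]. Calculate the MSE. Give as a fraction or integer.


MSE = (1/6) * ((5-21)^2=256 + (19-8)^2=121 + (20-15)^2=25 + (21-2)^2=361 + (23-14)^2=81 + (4-15)^2=121). Sum = 965. MSE = 965/6.

965/6


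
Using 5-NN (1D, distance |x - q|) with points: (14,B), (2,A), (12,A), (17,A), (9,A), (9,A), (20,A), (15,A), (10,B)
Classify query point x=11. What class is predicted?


Distances: |14-11|=3, |2-11|=9, |12-11|=1, |17-11|=6, |9-11|=2, |9-11|=2, |20-11|=9, |15-11|=4, |10-11|=1. 5 nearest: (12,A), (10,B), (9,A), (9,A), (14,B). Counts: {'A': 3, 'B': 2}. Majority class: A.

A


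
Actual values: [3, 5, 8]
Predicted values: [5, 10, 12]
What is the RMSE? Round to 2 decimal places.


MSE = 15.0000. RMSE = sqrt(15.0000) = 3.87.

3.87


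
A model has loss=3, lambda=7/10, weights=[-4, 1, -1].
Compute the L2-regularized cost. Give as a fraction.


L2 sq norm = sum(w^2) = 18. J = 3 + 7/10 * 18 = 78/5.

78/5


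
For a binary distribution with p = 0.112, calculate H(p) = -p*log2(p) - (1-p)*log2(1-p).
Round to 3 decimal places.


H = -0.112*log2(0.112) - 0.888*log2(0.888) = 0.506.

0.506


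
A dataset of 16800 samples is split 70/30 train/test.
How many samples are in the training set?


Test set = 16800 * 30% = 5040. Training set = 16800 - 5040 = 11760.

11760


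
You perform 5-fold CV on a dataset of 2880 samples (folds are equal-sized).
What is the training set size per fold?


Each validation fold has 2880/5 = 576 samples. Training set = 2880 - 576 = 2304.

2304


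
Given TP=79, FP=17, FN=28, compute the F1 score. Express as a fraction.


Precision = 79/96 = 79/96. Recall = 79/107 = 79/107. F1 = 2*P*R/(P+R) = 158/203.

158/203


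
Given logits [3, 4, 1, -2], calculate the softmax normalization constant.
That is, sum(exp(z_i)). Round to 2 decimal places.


Denom = e^3=20.0855 + e^4=54.5982 + e^1=2.7183 + e^-2=0.1353. Sum = 77.5373, which rounds to 77.54.

77.54


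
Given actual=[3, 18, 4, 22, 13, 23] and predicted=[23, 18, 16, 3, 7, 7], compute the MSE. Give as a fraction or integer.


MSE = (1/6) * ((3-23)^2=400 + (18-18)^2=0 + (4-16)^2=144 + (22-3)^2=361 + (13-7)^2=36 + (23-7)^2=256). Sum = 1197. MSE = 399/2.

399/2


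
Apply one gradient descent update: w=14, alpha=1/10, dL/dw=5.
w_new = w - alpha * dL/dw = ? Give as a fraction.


w_new = 14 - 1/10 * 5 = 14 - 1/2 = 27/2.

27/2


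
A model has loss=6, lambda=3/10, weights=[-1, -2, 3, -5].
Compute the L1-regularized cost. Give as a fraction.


L1 norm = sum(|w|) = 11. J = 6 + 3/10 * 11 = 93/10.

93/10


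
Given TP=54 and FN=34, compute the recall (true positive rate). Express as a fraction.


Recall = TP / (TP + FN) = 54 / 88 = 27/44.

27/44


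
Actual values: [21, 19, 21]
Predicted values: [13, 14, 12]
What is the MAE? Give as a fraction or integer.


MAE = (1/3) * (|21-13|=8 + |19-14|=5 + |21-12|=9). Sum = 22. MAE = 22/3.

22/3


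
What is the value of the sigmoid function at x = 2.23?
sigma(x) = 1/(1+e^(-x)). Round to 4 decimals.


sigma(2.23) = 1/(1+e^(-2.23)) = 1/(1+0.107528) = 1/1.107528 = 0.9029.

0.9029


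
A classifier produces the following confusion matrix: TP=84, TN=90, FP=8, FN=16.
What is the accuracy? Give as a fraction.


Accuracy = (TP + TN) / (TP + TN + FP + FN) = (84 + 90) / 198 = 29/33.

29/33


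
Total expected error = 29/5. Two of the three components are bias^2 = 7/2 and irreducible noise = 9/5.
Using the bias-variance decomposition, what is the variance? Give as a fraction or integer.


Total error = bias^2 + variance + irreducible noise. So variance = 29/5 - 7/2 - 9/5 = 1/2.

1/2


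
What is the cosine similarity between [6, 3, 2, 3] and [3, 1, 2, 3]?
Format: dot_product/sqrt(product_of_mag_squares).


dot = 34. |a|^2 = 58, |b|^2 = 23. cos = 34/sqrt(1334).

34/sqrt(1334)


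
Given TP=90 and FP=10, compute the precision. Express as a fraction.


Precision = TP / (TP + FP) = 90 / 100 = 9/10.

9/10


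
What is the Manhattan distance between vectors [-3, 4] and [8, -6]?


d = sum of absolute differences: |-3-8|=11 + |4--6|=10 = 21.

21


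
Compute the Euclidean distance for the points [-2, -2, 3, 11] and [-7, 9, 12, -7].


d = sqrt(sum of squared differences). (-2--7)^2=25, (-2-9)^2=121, (3-12)^2=81, (11--7)^2=324. Sum = 551.

sqrt(551)


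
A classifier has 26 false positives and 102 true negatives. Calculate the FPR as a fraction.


FPR = FP / (FP + TN) = 26 / 128 = 13/64.

13/64


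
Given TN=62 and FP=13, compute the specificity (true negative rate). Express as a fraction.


Specificity = TN / (TN + FP) = 62 / 75 = 62/75.

62/75


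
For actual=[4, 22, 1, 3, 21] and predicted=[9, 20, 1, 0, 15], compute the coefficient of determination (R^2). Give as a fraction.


Mean(y) = 51/5. SS_res = 74. SS_tot = 2154/5. R^2 = 1 - 74/(2154/5) = 892/1077.

892/1077


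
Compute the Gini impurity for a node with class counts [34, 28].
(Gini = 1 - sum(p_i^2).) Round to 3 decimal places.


Total = 62. Proportions: 34/62, 28/62. sum(p_i^2) = 0.5047. Gini = 1 - 0.5047 = 0.4953, which rounds to 0.495.

0.495


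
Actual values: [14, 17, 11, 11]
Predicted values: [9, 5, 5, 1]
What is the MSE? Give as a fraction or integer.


MSE = (1/4) * ((14-9)^2=25 + (17-5)^2=144 + (11-5)^2=36 + (11-1)^2=100). Sum = 305. MSE = 305/4.

305/4


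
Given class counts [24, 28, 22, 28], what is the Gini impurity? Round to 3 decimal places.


Total = 102. Proportions: 24/102, 28/102, 22/102, 28/102. sum(p_i^2) = 0.2526. Gini = 1 - 0.2526 = 0.7474, which rounds to 0.747.

0.747


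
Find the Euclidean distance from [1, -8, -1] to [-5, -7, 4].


d = sqrt(sum of squared differences). (1--5)^2=36, (-8--7)^2=1, (-1-4)^2=25. Sum = 62.

sqrt(62)


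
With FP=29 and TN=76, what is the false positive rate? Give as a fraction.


FPR = FP / (FP + TN) = 29 / 105 = 29/105.

29/105


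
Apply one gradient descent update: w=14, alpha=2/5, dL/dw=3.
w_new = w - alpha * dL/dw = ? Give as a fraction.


w_new = 14 - 2/5 * 3 = 14 - 6/5 = 64/5.

64/5


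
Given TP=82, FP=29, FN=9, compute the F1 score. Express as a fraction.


Precision = 82/111 = 82/111. Recall = 82/91 = 82/91. F1 = 2*P*R/(P+R) = 82/101.

82/101


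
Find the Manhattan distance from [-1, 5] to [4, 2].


d = sum of absolute differences: |-1-4|=5 + |5-2|=3 = 8.

8


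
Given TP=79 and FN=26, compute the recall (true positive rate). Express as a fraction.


Recall = TP / (TP + FN) = 79 / 105 = 79/105.

79/105


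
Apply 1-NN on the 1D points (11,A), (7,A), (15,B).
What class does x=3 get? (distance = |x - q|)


Distances: |11-3|=8, |7-3|=4, |15-3|=12. 1 nearest: (7,A). Counts: {'A': 1}. Majority class: A.

A


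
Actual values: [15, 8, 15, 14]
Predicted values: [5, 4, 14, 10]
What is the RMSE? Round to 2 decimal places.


MSE = 33.2500. RMSE = sqrt(33.2500) = 5.77.

5.77


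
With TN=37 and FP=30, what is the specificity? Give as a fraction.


Specificity = TN / (TN + FP) = 37 / 67 = 37/67.

37/67


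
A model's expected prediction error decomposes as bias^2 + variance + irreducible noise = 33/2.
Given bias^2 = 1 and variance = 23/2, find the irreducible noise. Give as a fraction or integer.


Total error = bias^2 + variance + irreducible noise. So irreducible noise = 33/2 - 1 - 23/2 = 4.

4


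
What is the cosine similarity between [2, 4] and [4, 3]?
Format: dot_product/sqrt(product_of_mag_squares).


dot = 20. |a|^2 = 20, |b|^2 = 25. cos = 20/sqrt(500).

20/sqrt(500)


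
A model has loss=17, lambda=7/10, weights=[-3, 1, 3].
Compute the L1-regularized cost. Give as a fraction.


L1 norm = sum(|w|) = 7. J = 17 + 7/10 * 7 = 219/10.

219/10


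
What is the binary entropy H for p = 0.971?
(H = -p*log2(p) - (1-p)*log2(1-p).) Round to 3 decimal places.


H = -0.971*log2(0.971) - 0.029*log2(0.029) = 0.189.

0.189


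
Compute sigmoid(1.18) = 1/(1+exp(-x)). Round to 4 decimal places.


sigma(1.18) = 1/(1+e^(-1.18)) = 1/(1+0.307279) = 1/1.307279 = 0.7649.

0.7649


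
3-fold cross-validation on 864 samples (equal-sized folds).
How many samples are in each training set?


Each validation fold has 864/3 = 288 samples. Training set = 864 - 288 = 576.

576


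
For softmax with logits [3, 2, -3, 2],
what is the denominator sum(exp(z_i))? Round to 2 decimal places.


Denom = e^3=20.0855 + e^2=7.3891 + e^-3=0.0498 + e^2=7.3891. Sum = 34.9135, which rounds to 34.91.

34.91


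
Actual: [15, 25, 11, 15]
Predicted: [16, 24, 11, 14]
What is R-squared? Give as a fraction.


Mean(y) = 33/2. SS_res = 3. SS_tot = 107. R^2 = 1 - 3/(107) = 104/107.

104/107


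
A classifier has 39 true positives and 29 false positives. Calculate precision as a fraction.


Precision = TP / (TP + FP) = 39 / 68 = 39/68.

39/68


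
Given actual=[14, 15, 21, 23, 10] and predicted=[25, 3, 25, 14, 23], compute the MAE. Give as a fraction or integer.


MAE = (1/5) * (|14-25|=11 + |15-3|=12 + |21-25|=4 + |23-14|=9 + |10-23|=13). Sum = 49. MAE = 49/5.

49/5


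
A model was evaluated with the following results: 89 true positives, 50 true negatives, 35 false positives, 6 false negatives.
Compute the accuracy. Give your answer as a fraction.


Accuracy = (TP + TN) / (TP + TN + FP + FN) = (89 + 50) / 180 = 139/180.

139/180


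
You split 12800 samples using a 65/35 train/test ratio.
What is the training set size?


Test set = 12800 * 35% = 4480. Training set = 12800 - 4480 = 8320.

8320


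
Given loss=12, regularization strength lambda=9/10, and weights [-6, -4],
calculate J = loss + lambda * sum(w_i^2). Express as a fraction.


L2 sq norm = sum(w^2) = 52. J = 12 + 9/10 * 52 = 294/5.

294/5


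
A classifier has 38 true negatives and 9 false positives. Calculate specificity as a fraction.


Specificity = TN / (TN + FP) = 38 / 47 = 38/47.

38/47


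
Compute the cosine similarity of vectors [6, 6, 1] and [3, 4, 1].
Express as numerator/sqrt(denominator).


dot = 43. |a|^2 = 73, |b|^2 = 26. cos = 43/sqrt(1898).

43/sqrt(1898)


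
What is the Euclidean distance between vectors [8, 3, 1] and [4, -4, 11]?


d = sqrt(sum of squared differences). (8-4)^2=16, (3--4)^2=49, (1-11)^2=100. Sum = 165.

sqrt(165)


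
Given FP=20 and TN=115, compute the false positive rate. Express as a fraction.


FPR = FP / (FP + TN) = 20 / 135 = 4/27.

4/27


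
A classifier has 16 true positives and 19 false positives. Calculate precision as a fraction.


Precision = TP / (TP + FP) = 16 / 35 = 16/35.

16/35


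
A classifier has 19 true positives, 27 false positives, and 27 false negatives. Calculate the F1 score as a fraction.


Precision = 19/46 = 19/46. Recall = 19/46 = 19/46. F1 = 2*P*R/(P+R) = 19/46.

19/46


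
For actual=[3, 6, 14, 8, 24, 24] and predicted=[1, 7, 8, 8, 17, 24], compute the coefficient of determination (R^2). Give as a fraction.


Mean(y) = 79/6. SS_res = 90. SS_tot = 2501/6. R^2 = 1 - 90/(2501/6) = 1961/2501.

1961/2501


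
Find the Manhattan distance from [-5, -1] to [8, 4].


d = sum of absolute differences: |-5-8|=13 + |-1-4|=5 = 18.

18


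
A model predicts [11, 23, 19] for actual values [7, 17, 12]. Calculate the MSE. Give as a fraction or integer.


MSE = (1/3) * ((7-11)^2=16 + (17-23)^2=36 + (12-19)^2=49). Sum = 101. MSE = 101/3.

101/3


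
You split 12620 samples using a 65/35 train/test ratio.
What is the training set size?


Test set = 12620 * 35% = 4417. Training set = 12620 - 4417 = 8203.

8203


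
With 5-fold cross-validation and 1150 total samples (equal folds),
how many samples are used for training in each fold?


Each validation fold has 1150/5 = 230 samples. Training set = 1150 - 230 = 920.

920


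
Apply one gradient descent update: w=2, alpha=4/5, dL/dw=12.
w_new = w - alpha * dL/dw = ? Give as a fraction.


w_new = 2 - 4/5 * 12 = 2 - 48/5 = -38/5.

-38/5


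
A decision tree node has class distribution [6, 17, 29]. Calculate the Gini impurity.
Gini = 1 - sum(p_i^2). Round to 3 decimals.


Total = 52. Proportions: 6/52, 17/52, 29/52. sum(p_i^2) = 0.4312. Gini = 1 - 0.4312 = 0.5688, which rounds to 0.569.

0.569


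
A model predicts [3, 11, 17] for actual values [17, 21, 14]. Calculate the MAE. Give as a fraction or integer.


MAE = (1/3) * (|17-3|=14 + |21-11|=10 + |14-17|=3). Sum = 27. MAE = 9.

9


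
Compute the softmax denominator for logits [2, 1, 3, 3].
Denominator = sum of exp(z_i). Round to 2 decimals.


Denom = e^2=7.3891 + e^1=2.7183 + e^3=20.0855 + e^3=20.0855. Sum = 50.2784, which rounds to 50.28.

50.28


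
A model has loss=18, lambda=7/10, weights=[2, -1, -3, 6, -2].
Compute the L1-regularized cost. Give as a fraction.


L1 norm = sum(|w|) = 14. J = 18 + 7/10 * 14 = 139/5.

139/5


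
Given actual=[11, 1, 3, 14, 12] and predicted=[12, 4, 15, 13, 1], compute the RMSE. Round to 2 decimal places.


MSE = 55.2000. RMSE = sqrt(55.2000) = 7.43.

7.43


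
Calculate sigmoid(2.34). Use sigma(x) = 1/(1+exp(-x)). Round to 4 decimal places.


sigma(2.34) = 1/(1+e^(-2.34)) = 1/(1+0.096328) = 1/1.096328 = 0.9121.

0.9121


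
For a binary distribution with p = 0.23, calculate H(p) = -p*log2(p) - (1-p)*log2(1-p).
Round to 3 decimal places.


H = -0.23*log2(0.23) - 0.77*log2(0.77) = 0.778.

0.778


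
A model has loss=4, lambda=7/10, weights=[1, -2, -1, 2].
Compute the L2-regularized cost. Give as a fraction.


L2 sq norm = sum(w^2) = 10. J = 4 + 7/10 * 10 = 11.

11


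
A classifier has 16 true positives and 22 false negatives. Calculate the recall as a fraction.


Recall = TP / (TP + FN) = 16 / 38 = 8/19.

8/19


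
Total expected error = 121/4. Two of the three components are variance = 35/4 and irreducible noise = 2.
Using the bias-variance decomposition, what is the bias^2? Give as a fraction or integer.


Total error = bias^2 + variance + irreducible noise. So bias^2 = 121/4 - 35/4 - 2 = 39/2.

39/2


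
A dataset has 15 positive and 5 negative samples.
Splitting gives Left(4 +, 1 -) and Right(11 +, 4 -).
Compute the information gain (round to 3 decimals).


H(parent) = 0.8113. H(left) = 0.7219, H(right) = 0.8366. Weighted = (5/20)*0.7219 + (15/20)*0.8366 = 0.8079. IG = 0.8113 - 0.8079 = 0.0034, which rounds to 0.003.

0.003


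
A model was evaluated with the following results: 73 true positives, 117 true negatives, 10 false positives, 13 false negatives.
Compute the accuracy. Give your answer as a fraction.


Accuracy = (TP + TN) / (TP + TN + FP + FN) = (73 + 117) / 213 = 190/213.

190/213


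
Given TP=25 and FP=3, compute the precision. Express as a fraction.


Precision = TP / (TP + FP) = 25 / 28 = 25/28.

25/28


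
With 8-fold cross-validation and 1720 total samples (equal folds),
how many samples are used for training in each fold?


Each validation fold has 1720/8 = 215 samples. Training set = 1720 - 215 = 1505.

1505


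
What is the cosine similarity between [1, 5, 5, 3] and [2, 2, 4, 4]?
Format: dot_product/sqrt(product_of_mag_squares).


dot = 44. |a|^2 = 60, |b|^2 = 40. cos = 44/sqrt(2400).

44/sqrt(2400)


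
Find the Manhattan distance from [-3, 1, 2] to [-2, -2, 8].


d = sum of absolute differences: |-3--2|=1 + |1--2|=3 + |2-8|=6 = 10.

10


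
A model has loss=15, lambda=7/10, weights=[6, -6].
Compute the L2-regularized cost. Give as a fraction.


L2 sq norm = sum(w^2) = 72. J = 15 + 7/10 * 72 = 327/5.

327/5


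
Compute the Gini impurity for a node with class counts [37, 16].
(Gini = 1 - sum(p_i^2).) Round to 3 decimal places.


Total = 53. Proportions: 37/53, 16/53. sum(p_i^2) = 0.5785. Gini = 1 - 0.5785 = 0.4215, which rounds to 0.422.

0.422


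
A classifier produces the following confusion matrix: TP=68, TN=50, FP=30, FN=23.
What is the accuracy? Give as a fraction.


Accuracy = (TP + TN) / (TP + TN + FP + FN) = (68 + 50) / 171 = 118/171.

118/171


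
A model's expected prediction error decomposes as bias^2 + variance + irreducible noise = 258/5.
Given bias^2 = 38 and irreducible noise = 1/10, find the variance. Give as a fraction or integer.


Total error = bias^2 + variance + irreducible noise. So variance = 258/5 - 38 - 1/10 = 27/2.

27/2


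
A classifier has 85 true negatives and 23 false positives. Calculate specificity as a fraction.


Specificity = TN / (TN + FP) = 85 / 108 = 85/108.

85/108


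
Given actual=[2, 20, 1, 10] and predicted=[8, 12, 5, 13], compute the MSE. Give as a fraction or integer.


MSE = (1/4) * ((2-8)^2=36 + (20-12)^2=64 + (1-5)^2=16 + (10-13)^2=9). Sum = 125. MSE = 125/4.

125/4


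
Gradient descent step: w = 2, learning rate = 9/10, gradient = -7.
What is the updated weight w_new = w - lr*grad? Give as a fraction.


w_new = 2 - 9/10 * -7 = 2 - -63/10 = 83/10.

83/10
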